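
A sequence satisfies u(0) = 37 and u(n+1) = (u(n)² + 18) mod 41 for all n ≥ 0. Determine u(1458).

0

u(0) = 37,  u(1) = 34,  u(2) = 26,  u(3) = 38,  u(4) = 27,  u(5) = 9,  u(6) = 17,  u(7) = 20,  u(8) = 8,  u(9) = 0,  u(10) = 18,  u(11) = 14,  u(12) = 9.
Since u(12) = u(5) = 9, the sequence is eventually periodic: after a pre-period of length 5 it cycles with period 7.
For n ≥ 5, u(n) depends only on (n - 5) mod 7. (1458 - 5) mod 7 = 4, so u(1458) = u(9) = 0.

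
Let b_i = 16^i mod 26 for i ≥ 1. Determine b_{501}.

14

Computing terms: b_1 = 16; b_2 = 22; b_3 = 14; b_4 = 16.
The sequence repeats with period 3.
So b_{501} = b_{1 + ((501-1) mod 3)} = b_3 = 14.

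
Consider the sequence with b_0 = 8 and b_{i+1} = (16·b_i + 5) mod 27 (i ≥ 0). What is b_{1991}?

9

Listing terms: b_0 = 8, b_1 = 25, b_2 = 0, b_3 = 5, b_4 = 4, b_5 = 15, b_6 = 2, b_7 = 10, b_8 = 3, b_9 = 26, b_{10} = 16, b_{11} = 18, b_{12} = 23, b_{13} = 22, b_{14} = 6, b_{15} = 20, b_{16} = 1, b_{17} = 21, b_{18} = 17, b_{19} = 7, b_{20} = 9, b_{21} = 14, b_{22} = 13, b_{23} = 24, b_{24} = 11, b_{25} = 19, b_{26} = 12, b_{27} = 8.
Since b_{27} = b_0 = 8, the sequence is periodic with period 27.
(1991 - 0) mod 27 = 20, so b_{1991} = b_{20} = 9.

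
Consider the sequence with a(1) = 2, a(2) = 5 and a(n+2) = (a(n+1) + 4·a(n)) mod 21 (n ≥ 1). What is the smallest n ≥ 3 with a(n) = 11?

a(1) = 2, a(2) = 5, a(3) = 13, a(4) = 12, a(5) = 1, a(6) = 7, a(7) = 11, a(8) = 18, a(9) = 20, a(10) = 8, a(11) = 4, a(12) = 15, a(13) = 10, a(14) = 7, a(15) = 5, a(16) = 12, a(17) = 11, a(18) = 17, a(19) = 19, a(20) = 3, a(21) = 16, a(22) = 7, a(23) = 8, a(24) = 15, a(25) = 5, a(26) = 2, a(27) = 1, a(28) = 9, a(29) = 13, a(30) = 7, a(31) = 17, a(32) = 3, a(33) = 8, a(34) = 20, a(35) = 10, a(36) = 6, a(37) = 4, a(38) = 7, a(39) = 2, a(40) = 9, a(41) = 17, a(42) = 11, a(43) = 16, a(44) = 18, a(45) = 19, a(46) = 7, a(47) = 20, a(48) = 6, a(49) = 2, a(50) = 5.
Since (a(49), a(50)) = (a(1), a(2)) = (2, 5) (two consecutive terms determine the rest), the sequence is periodic with period 48.
The value 11 first appears (with n ≥ 3) at a(7).

7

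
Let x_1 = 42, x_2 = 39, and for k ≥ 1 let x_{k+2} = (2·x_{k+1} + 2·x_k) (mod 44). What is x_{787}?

16

Computing terms: x_1 = 42,  x_2 = 39,  x_3 = 30,  x_4 = 6,  x_5 = 28,  x_6 = 24,  x_7 = 16,  x_8 = 36,  x_9 = 16,  x_{10} = 16,  x_{11} = 20,  x_{12} = 28,  x_{13} = 8,  x_{14} = 28,  x_{15} = 28,  x_{16} = 24.
Since (x_{15}, x_{16}) = (x_5, x_6) = (28, 24) (two consecutive terms determine the rest), the sequence is eventually periodic: after a pre-period of length 4 it cycles with period 10.
For k ≥ 5, x_k depends only on (k - 5) mod 10. (787 - 5) mod 10 = 2, so x_{787} = x_7 = 16.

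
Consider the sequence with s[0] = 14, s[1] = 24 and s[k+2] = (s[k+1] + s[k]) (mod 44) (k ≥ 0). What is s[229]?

32

Computing terms: s[0] = 14,  s[1] = 24,  s[2] = 38,  s[3] = 18,  s[4] = 12,  s[5] = 30,  s[6] = 42,  s[7] = 28,  s[8] = 26,  s[9] = 10,  s[10] = 36,  s[11] = 2,  s[12] = 38,  s[13] = 40,  s[14] = 34,  s[15] = 30,  s[16] = 20,  s[17] = 6,  s[18] = 26,  s[19] = 32,  s[20] = 14,  s[21] = 2,  s[22] = 16,  s[23] = 18,  s[24] = 34,  s[25] = 8,  s[26] = 42,  s[27] = 6,  s[28] = 4,  s[29] = 10,  s[30] = 14,  s[31] = 24.
Since (s[30], s[31]) = (s[0], s[1]) = (14, 24) (two consecutive terms determine the rest), the sequence is periodic with period 30.
So s[229] = s[0 + ((229-0) mod 30)] = s[19] = 32.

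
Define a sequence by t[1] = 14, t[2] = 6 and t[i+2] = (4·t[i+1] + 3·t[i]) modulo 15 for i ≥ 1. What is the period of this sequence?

24

Listing terms: t[1] = 14,  t[2] = 6,  t[3] = 6,  t[4] = 12,  t[5] = 6,  t[6] = 0,  t[7] = 3,  t[8] = 12,  t[9] = 12,  t[10] = 9,  t[11] = 12,  t[12] = 0,  t[13] = 6,  t[14] = 9,  t[15] = 9,  t[16] = 3,  t[17] = 9,  t[18] = 0,  t[19] = 12,  t[20] = 3,  t[21] = 3,  t[22] = 6,  t[23] = 3,  t[24] = 0,  t[25] = 9,  t[26] = 6,  t[27] = 6.
Since (t[26], t[27]) = (t[2], t[3]) = (6, 6) (two consecutive terms determine the rest), the sequence is eventually periodic: after a pre-period of length 1 it cycles with period 24.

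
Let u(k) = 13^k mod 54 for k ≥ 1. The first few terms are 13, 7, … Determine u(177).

19

Computing terms: u(1) = 13, u(2) = 7, u(3) = 37, u(4) = 49, u(5) = 43, u(6) = 19, u(7) = 31, u(8) = 25, u(9) = 1, u(10) = 13.
The sequence repeats with period 9.
So u(177) = u(1 + ((177-1) mod 9)) = u(6) = 19.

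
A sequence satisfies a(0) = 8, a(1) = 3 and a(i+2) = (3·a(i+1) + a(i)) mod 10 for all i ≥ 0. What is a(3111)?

Listing terms: a(0) = 8; a(1) = 3; a(2) = 7; a(3) = 4; a(4) = 9; a(5) = 1; a(6) = 2; a(7) = 7; a(8) = 3; a(9) = 6; a(10) = 1; a(11) = 9; a(12) = 8; a(13) = 3.
Since (a(12), a(13)) = (a(0), a(1)) = (8, 3) (two consecutive terms determine the rest), the sequence is periodic with period 12.
So a(3111) = a(0 + ((3111-0) mod 12)) = a(3) = 4.

4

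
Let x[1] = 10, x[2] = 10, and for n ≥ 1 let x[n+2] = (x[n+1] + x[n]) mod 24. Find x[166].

We have x[1] = 10; x[2] = 10; x[3] = 20; x[4] = 6; x[5] = 2; x[6] = 8; x[7] = 10; x[8] = 18; x[9] = 4; x[10] = 22; x[11] = 2; x[12] = 0; x[13] = 2; x[14] = 2; x[15] = 4; x[16] = 6; x[17] = 10; x[18] = 16; x[19] = 2; x[20] = 18; x[21] = 20; x[22] = 14; x[23] = 10; x[24] = 0; x[25] = 10; x[26] = 10.
The sequence repeats with period 24.
So x[166] = x[1 + ((166-1) mod 24)] = x[22] = 14.

14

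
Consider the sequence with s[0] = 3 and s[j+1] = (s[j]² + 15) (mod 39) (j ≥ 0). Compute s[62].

6

s[0] = 3, s[1] = 24, s[2] = 6, s[3] = 12, s[4] = 3.
Since s[4] = s[0] = 3, the sequence is periodic with period 4.
So s[62] = s[0 + ((62-0) mod 4)] = s[2] = 6.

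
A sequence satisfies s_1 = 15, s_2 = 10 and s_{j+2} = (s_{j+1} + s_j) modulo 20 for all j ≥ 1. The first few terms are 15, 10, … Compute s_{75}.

s_1 = 15; s_2 = 10; s_3 = 5; s_4 = 15; s_5 = 0; s_6 = 15; s_7 = 15; s_8 = 10.
Since (s_7, s_8) = (s_1, s_2) = (15, 10) (two consecutive terms determine the rest), the sequence is periodic with period 6.
So s_{75} = s_{1 + ((75-1) mod 6)} = s_3 = 5.

5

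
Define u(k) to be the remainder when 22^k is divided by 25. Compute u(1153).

We have u(1) = 22,  u(2) = 9,  u(3) = 23,  u(4) = 6,  u(5) = 7,  u(6) = 4,  u(7) = 13,  u(8) = 11,  u(9) = 17,  u(10) = 24,  u(11) = 3,  u(12) = 16,  u(13) = 2,  u(14) = 19,  u(15) = 18,  u(16) = 21,  u(17) = 12,  u(18) = 14,  u(19) = 8,  u(20) = 1,  u(21) = 22.
The sequence repeats with period 20.
(1153 - 1) mod 20 = 12, so u(1153) = u(13) = 2.

2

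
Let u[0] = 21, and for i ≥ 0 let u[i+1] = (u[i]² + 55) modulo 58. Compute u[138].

33

Computing terms: u[0] = 21,  u[1] = 32,  u[2] = 35,  u[3] = 4,  u[4] = 13,  u[5] = 50,  u[6] = 3,  u[7] = 6,  u[8] = 33,  u[9] = 42,  u[10] = 21.
Since u[10] = u[0] = 21, the sequence is periodic with period 10.
So u[138] = u[0 + ((138-0) mod 10)] = u[8] = 33.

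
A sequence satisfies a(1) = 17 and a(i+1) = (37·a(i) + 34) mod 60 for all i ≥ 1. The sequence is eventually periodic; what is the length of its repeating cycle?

a(1) = 17; a(2) = 3; a(3) = 25; a(4) = 59; a(5) = 57; a(6) = 43; a(7) = 5; a(8) = 39; a(9) = 37; a(10) = 23; a(11) = 45; a(12) = 19; a(13) = 17.
The sequence repeats with period 12.

12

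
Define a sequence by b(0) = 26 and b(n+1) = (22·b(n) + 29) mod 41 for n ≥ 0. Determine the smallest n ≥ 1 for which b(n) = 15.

We have b(0) = 26; b(1) = 27; b(2) = 8; b(3) = 0; b(4) = 29; b(5) = 11; b(6) = 25; b(7) = 5; b(8) = 16; b(9) = 12; b(10) = 6; b(11) = 38; b(12) = 4; b(13) = 35; b(14) = 20; b(15) = 18; b(16) = 15; b(17) = 31; b(18) = 14; b(19) = 9; b(20) = 22; b(21) = 21; b(22) = 40; b(23) = 7; b(24) = 19; b(25) = 37; b(26) = 23; b(27) = 2; b(28) = 32; b(29) = 36; b(30) = 1; b(31) = 10; b(32) = 3; b(33) = 13; b(34) = 28; b(35) = 30; b(36) = 33; b(37) = 17; b(38) = 34; b(39) = 39; b(40) = 26.
Since b(40) = b(0) = 26, the sequence is periodic with period 40.
The value 15 first appears (with n ≥ 1) at b(16).

16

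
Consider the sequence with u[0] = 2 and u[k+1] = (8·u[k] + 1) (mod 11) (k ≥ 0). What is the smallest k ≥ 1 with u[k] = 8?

3

Listing terms: u[0] = 2; u[1] = 6; u[2] = 5; u[3] = 8; u[4] = 10; u[5] = 4; u[6] = 0; u[7] = 1; u[8] = 9; u[9] = 7; u[10] = 2.
Since u[10] = u[0] = 2, the sequence is periodic with period 10.
The value 8 first appears (with k ≥ 1) at u[3].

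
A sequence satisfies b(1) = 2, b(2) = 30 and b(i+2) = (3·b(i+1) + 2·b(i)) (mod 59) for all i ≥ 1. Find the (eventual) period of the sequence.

29

Listing terms: b(1) = 2, b(2) = 30, b(3) = 35, b(4) = 47, b(5) = 34, b(6) = 19, b(7) = 7, b(8) = 0, b(9) = 14, b(10) = 42, b(11) = 36, b(12) = 15, b(13) = 58, b(14) = 27, b(15) = 20, b(16) = 55, b(17) = 28, b(18) = 17, b(19) = 48, b(20) = 1, b(21) = 40, b(22) = 4, b(23) = 33, b(24) = 48, b(25) = 33, b(26) = 18, b(27) = 2, b(28) = 42, b(29) = 12, b(30) = 2, b(31) = 30.
The sequence repeats with period 29.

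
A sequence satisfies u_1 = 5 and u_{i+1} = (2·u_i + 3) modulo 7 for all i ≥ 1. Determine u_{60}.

1

Computing terms: u_1 = 5; u_2 = 6; u_3 = 1; u_4 = 5.
The sequence repeats with period 3.
(60 - 1) mod 3 = 2, so u_{60} = u_3 = 1.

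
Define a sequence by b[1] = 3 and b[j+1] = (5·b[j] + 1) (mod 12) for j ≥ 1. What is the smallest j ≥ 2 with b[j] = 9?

b[1] = 3, b[2] = 4, b[3] = 9, b[4] = 10, b[5] = 3.
Since b[5] = b[1] = 3, the sequence is periodic with period 4.
The value 9 first appears (with j ≥ 2) at b[3].

3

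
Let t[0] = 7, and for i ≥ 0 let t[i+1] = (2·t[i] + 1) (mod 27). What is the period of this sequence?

18

We have t[0] = 7, t[1] = 15, t[2] = 4, t[3] = 9, t[4] = 19, t[5] = 12, t[6] = 25, t[7] = 24, t[8] = 22, t[9] = 18, t[10] = 10, t[11] = 21, t[12] = 16, t[13] = 6, t[14] = 13, t[15] = 0, t[16] = 1, t[17] = 3, t[18] = 7.
The sequence repeats with period 18.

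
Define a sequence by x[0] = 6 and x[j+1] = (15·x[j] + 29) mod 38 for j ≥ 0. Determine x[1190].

28

Computing terms: x[0] = 6; x[1] = 5; x[2] = 28; x[3] = 31; x[4] = 0; x[5] = 29; x[6] = 8; x[7] = 35; x[8] = 22; x[9] = 17; x[10] = 18; x[11] = 33; x[12] = 30; x[13] = 23; x[14] = 32; x[15] = 15; x[16] = 26; x[17] = 1; x[18] = 6.
Since x[18] = x[0] = 6, the sequence is periodic with period 18.
(1190 - 0) mod 18 = 2, so x[1190] = x[2] = 28.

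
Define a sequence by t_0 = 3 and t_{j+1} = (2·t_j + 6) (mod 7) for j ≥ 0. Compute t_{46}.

5

t_0 = 3; t_1 = 5; t_2 = 2; t_3 = 3.
The sequence repeats with period 3.
(46 - 0) mod 3 = 1, so t_{46} = t_1 = 5.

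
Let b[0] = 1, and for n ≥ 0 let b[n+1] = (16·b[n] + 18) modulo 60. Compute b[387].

We have b[0] = 1; b[1] = 34; b[2] = 22; b[3] = 10; b[4] = 58; b[5] = 46; b[6] = 34.
Since b[6] = b[1] = 34, the sequence is eventually periodic: after a pre-period of length 1 it cycles with period 5.
For n ≥ 1, b[n] depends only on (n - 1) mod 5. (387 - 1) mod 5 = 1, so b[387] = b[2] = 22.

22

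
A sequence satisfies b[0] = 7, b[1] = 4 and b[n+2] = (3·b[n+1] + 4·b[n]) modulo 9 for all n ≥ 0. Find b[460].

b[0] = 7; b[1] = 4; b[2] = 4; b[3] = 1; b[4] = 1; b[5] = 7; b[6] = 7; b[7] = 4.
Since (b[6], b[7]) = (b[0], b[1]) = (7, 4) (two consecutive terms determine the rest), the sequence is periodic with period 6.
So b[460] = b[0 + ((460-0) mod 6)] = b[4] = 1.

1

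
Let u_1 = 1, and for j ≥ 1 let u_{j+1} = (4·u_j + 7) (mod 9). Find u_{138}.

6

Computing terms: u_1 = 1,  u_2 = 2,  u_3 = 6,  u_4 = 4,  u_5 = 5,  u_6 = 0,  u_7 = 7,  u_8 = 8,  u_9 = 3,  u_{10} = 1.
The sequence repeats with period 9.
(138 - 1) mod 9 = 2, so u_{138} = u_3 = 6.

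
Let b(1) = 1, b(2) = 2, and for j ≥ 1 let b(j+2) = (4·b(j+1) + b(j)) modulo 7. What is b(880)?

5

We have b(1) = 1; b(2) = 2; b(3) = 2; b(4) = 3; b(5) = 0; b(6) = 3; b(7) = 5; b(8) = 2; b(9) = 6; b(10) = 5; b(11) = 5; b(12) = 4; b(13) = 0; b(14) = 4; b(15) = 2; b(16) = 5; b(17) = 1; b(18) = 2.
The sequence repeats with period 16.
(880 - 1) mod 16 = 15, so b(880) = b(16) = 5.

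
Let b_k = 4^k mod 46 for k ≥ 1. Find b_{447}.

We have b_1 = 4,  b_2 = 16,  b_3 = 18,  b_4 = 26,  b_5 = 12,  b_6 = 2,  b_7 = 8,  b_8 = 32,  b_9 = 36,  b_{10} = 6,  b_{11} = 24,  b_{12} = 4.
The sequence repeats with period 11.
So b_{447} = b_{1 + ((447-1) mod 11)} = b_7 = 8.

8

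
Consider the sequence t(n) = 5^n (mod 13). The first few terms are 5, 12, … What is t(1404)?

We have t(1) = 5; t(2) = 12; t(3) = 8; t(4) = 1; t(5) = 5.
Since t(5) = t(1) = 5, the sequence is periodic with period 4.
So t(1404) = t(1 + ((1404-1) mod 4)) = t(4) = 1.

1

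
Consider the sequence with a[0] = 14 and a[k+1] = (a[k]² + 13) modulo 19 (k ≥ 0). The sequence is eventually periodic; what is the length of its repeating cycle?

5

We have a[0] = 14,  a[1] = 0,  a[2] = 13,  a[3] = 11,  a[4] = 1,  a[5] = 14.
Since a[5] = a[0] = 14, the sequence is periodic with period 5.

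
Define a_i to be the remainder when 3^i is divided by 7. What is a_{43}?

3

Computing terms: a_1 = 3; a_2 = 2; a_3 = 6; a_4 = 4; a_5 = 5; a_6 = 1; a_7 = 3.
Since a_7 = a_1 = 3, the sequence is periodic with period 6.
So a_{43} = a_{1 + ((43-1) mod 6)} = a_1 = 3.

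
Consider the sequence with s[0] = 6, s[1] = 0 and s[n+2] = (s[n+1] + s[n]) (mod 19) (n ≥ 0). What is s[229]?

9

Listing terms: s[0] = 6,  s[1] = 0,  s[2] = 6,  s[3] = 6,  s[4] = 12,  s[5] = 18,  s[6] = 11,  s[7] = 10,  s[8] = 2,  s[9] = 12,  s[10] = 14,  s[11] = 7,  s[12] = 2,  s[13] = 9,  s[14] = 11,  s[15] = 1,  s[16] = 12,  s[17] = 13,  s[18] = 6,  s[19] = 0.
The sequence repeats with period 18.
So s[229] = s[0 + ((229-0) mod 18)] = s[13] = 9.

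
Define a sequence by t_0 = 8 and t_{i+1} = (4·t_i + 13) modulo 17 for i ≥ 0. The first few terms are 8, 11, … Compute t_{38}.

Computing terms: t_0 = 8,  t_1 = 11,  t_2 = 6,  t_3 = 3,  t_4 = 8.
Since t_4 = t_0 = 8, the sequence is periodic with period 4.
(38 - 0) mod 4 = 2, so t_{38} = t_2 = 6.

6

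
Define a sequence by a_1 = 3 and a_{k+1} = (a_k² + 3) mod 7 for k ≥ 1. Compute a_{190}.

a_1 = 3; a_2 = 5; a_3 = 0; a_4 = 3.
Since a_4 = a_1 = 3, the sequence is periodic with period 3.
So a_{190} = a_{1 + ((190-1) mod 3)} = a_1 = 3.

3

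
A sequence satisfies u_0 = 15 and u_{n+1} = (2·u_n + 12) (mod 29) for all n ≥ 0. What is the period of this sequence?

Computing terms: u_0 = 15,  u_1 = 13,  u_2 = 9,  u_3 = 1,  u_4 = 14,  u_5 = 11,  u_6 = 5,  u_7 = 22,  u_8 = 27,  u_9 = 8,  u_{10} = 28,  u_{11} = 10,  u_{12} = 3,  u_{13} = 18,  u_{14} = 19,  u_{15} = 21,  u_{16} = 25,  u_{17} = 4,  u_{18} = 20,  u_{19} = 23,  u_{20} = 0,  u_{21} = 12,  u_{22} = 7,  u_{23} = 26,  u_{24} = 6,  u_{25} = 24,  u_{26} = 2,  u_{27} = 16,  u_{28} = 15.
The sequence repeats with period 28.

28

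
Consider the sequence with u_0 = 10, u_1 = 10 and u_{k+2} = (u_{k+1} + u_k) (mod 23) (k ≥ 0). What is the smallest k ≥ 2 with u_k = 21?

Listing terms: u_0 = 10,  u_1 = 10,  u_2 = 20,  u_3 = 7,  u_4 = 4,  u_5 = 11,  u_6 = 15,  u_7 = 3,  u_8 = 18,  u_9 = 21,  u_{10} = 16,  u_{11} = 14,  u_{12} = 7,  u_{13} = 21,  u_{14} = 5,  u_{15} = 3,  u_{16} = 8,  u_{17} = 11,  u_{18} = 19,  u_{19} = 7,  u_{20} = 3,  u_{21} = 10,  u_{22} = 13,  u_{23} = 0,  u_{24} = 13,  u_{25} = 13,  u_{26} = 3,  u_{27} = 16,  u_{28} = 19,  u_{29} = 12,  u_{30} = 8,  u_{31} = 20,  u_{32} = 5,  u_{33} = 2,  u_{34} = 7,  u_{35} = 9,  u_{36} = 16,  u_{37} = 2,  u_{38} = 18,  u_{39} = 20,  u_{40} = 15,  u_{41} = 12,  u_{42} = 4,  u_{43} = 16,  u_{44} = 20,  u_{45} = 13,  u_{46} = 10,  u_{47} = 0,  u_{48} = 10,  u_{49} = 10.
The sequence repeats with period 48.
The value 21 first appears (with k ≥ 2) at u_9.

9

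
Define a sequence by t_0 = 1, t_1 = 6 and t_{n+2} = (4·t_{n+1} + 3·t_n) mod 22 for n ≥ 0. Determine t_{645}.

12

Computing terms: t_0 = 1, t_1 = 6, t_2 = 5, t_3 = 16, t_4 = 13, t_5 = 12, t_6 = 21, t_7 = 10, t_8 = 15, t_9 = 2, t_{10} = 9, t_{11} = 20, t_{12} = 19, t_{13} = 4, t_{14} = 7, t_{15} = 18, t_{16} = 5, t_{17} = 8, t_{18} = 3, t_{19} = 14, t_{20} = 21, t_{21} = 16, t_{22} = 17, t_{23} = 6, t_{24} = 9, t_{25} = 10, t_{26} = 1, t_{27} = 12, t_{28} = 7, t_{29} = 20, t_{30} = 13, t_{31} = 2, t_{32} = 3, t_{33} = 18, t_{34} = 15, t_{35} = 4, t_{36} = 17, t_{37} = 14, t_{38} = 19, t_{39} = 8, t_{40} = 1, t_{41} = 6.
Since (t_{40}, t_{41}) = (t_0, t_1) = (1, 6) (two consecutive terms determine the rest), the sequence is periodic with period 40.
(645 - 0) mod 40 = 5, so t_{645} = t_5 = 12.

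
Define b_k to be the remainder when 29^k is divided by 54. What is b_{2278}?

25

b_0 = 1,  b_1 = 29,  b_2 = 31,  b_3 = 35,  b_4 = 43,  b_5 = 5,  b_6 = 37,  b_7 = 47,  b_8 = 13,  b_9 = 53,  b_{10} = 25,  b_{11} = 23,  b_{12} = 19,  b_{13} = 11,  b_{14} = 49,  b_{15} = 17,  b_{16} = 7,  b_{17} = 41,  b_{18} = 1.
Since b_{18} = b_0 = 1, the sequence is periodic with period 18.
(2278 - 0) mod 18 = 10, so b_{2278} = b_{10} = 25.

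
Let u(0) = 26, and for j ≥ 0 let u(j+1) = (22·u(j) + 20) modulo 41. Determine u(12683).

29

u(0) = 26, u(1) = 18, u(2) = 6, u(3) = 29, u(4) = 2, u(5) = 23, u(6) = 34, u(7) = 30, u(8) = 24, u(9) = 15, u(10) = 22, u(11) = 12, u(12) = 38, u(13) = 36, u(14) = 33, u(15) = 8, u(16) = 32, u(17) = 27, u(18) = 40, u(19) = 39, u(20) = 17, u(21) = 25, u(22) = 37, u(23) = 14, u(24) = 0, u(25) = 20, u(26) = 9, u(27) = 13, u(28) = 19, u(29) = 28, u(30) = 21, u(31) = 31, u(32) = 5, u(33) = 7, u(34) = 10, u(35) = 35, u(36) = 11, u(37) = 16, u(38) = 3, u(39) = 4, u(40) = 26.
The sequence repeats with period 40.
So u(12683) = u(0 + ((12683-0) mod 40)) = u(3) = 29.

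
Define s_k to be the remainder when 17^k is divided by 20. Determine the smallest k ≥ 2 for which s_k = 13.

s_1 = 17,  s_2 = 9,  s_3 = 13,  s_4 = 1,  s_5 = 17.
The sequence repeats with period 4.
The value 13 first appears (with k ≥ 2) at s_3.

3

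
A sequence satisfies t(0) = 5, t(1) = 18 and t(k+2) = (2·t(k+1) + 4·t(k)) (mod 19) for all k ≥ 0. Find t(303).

Listing terms: t(0) = 5,  t(1) = 18,  t(2) = 18,  t(3) = 13,  t(4) = 3,  t(5) = 1,  t(6) = 14,  t(7) = 13,  t(8) = 6,  t(9) = 7,  t(10) = 0,  t(11) = 9,  t(12) = 18,  t(13) = 15,  t(14) = 7,  t(15) = 17,  t(16) = 5,  t(17) = 2,  t(18) = 5,  t(19) = 18.
The sequence repeats with period 18.
(303 - 0) mod 18 = 15, so t(303) = t(15) = 17.

17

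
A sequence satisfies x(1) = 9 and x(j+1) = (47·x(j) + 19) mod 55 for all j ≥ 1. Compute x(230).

37

We have x(1) = 9,  x(2) = 2,  x(3) = 3,  x(4) = 50,  x(5) = 4,  x(6) = 42,  x(7) = 13,  x(8) = 25,  x(9) = 39,  x(10) = 37,  x(11) = 53,  x(12) = 35,  x(13) = 14,  x(14) = 17,  x(15) = 48,  x(16) = 20,  x(17) = 24,  x(18) = 47,  x(19) = 28,  x(20) = 15,  x(21) = 9.
Since x(21) = x(1) = 9, the sequence is periodic with period 20.
So x(230) = x(1 + ((230-1) mod 20)) = x(10) = 37.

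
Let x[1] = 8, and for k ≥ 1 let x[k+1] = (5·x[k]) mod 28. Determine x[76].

20

Listing terms: x[1] = 8,  x[2] = 12,  x[3] = 4,  x[4] = 20,  x[5] = 16,  x[6] = 24,  x[7] = 8.
Since x[7] = x[1] = 8, the sequence is periodic with period 6.
So x[76] = x[1 + ((76-1) mod 6)] = x[4] = 20.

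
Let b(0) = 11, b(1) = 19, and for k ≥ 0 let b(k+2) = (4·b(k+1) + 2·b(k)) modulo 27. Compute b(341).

Computing terms: b(0) = 11; b(1) = 19; b(2) = 17; b(3) = 25; b(4) = 26; b(5) = 19; b(6) = 20; b(7) = 10; b(8) = 26; b(9) = 16; b(10) = 8; b(11) = 10; b(12) = 2; b(13) = 1; b(14) = 8; b(15) = 7; b(16) = 17; b(17) = 1; b(18) = 11; b(19) = 19.
The sequence repeats with period 18.
So b(341) = b(0 + ((341-0) mod 18)) = b(17) = 1.

1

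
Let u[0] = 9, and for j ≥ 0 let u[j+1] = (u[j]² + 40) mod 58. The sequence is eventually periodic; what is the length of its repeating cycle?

u[0] = 9,  u[1] = 5,  u[2] = 7,  u[3] = 31,  u[4] = 15,  u[5] = 33,  u[6] = 27,  u[7] = 15.
Since u[7] = u[4] = 15, the sequence is eventually periodic: after a pre-period of length 4 it cycles with period 3.

3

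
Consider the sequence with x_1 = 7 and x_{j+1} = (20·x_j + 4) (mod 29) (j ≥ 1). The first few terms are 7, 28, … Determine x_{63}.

19

Computing terms: x_1 = 7, x_2 = 28, x_3 = 13, x_4 = 3, x_5 = 6, x_6 = 8, x_7 = 19, x_8 = 7.
Since x_8 = x_1 = 7, the sequence is periodic with period 7.
(63 - 1) mod 7 = 6, so x_{63} = x_7 = 19.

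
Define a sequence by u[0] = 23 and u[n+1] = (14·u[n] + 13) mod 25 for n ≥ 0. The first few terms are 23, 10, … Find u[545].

Computing terms: u[0] = 23, u[1] = 10, u[2] = 3, u[3] = 5, u[4] = 8, u[5] = 0, u[6] = 13, u[7] = 20, u[8] = 18, u[9] = 15, u[10] = 23.
The sequence repeats with period 10.
So u[545] = u[0 + ((545-0) mod 10)] = u[5] = 0.

0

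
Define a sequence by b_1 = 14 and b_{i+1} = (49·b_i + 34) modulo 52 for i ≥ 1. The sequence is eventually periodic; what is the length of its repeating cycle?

6

Listing terms: b_1 = 14,  b_2 = 44,  b_3 = 6,  b_4 = 16,  b_5 = 38,  b_6 = 24,  b_7 = 14.
Since b_7 = b_1 = 14, the sequence is periodic with period 6.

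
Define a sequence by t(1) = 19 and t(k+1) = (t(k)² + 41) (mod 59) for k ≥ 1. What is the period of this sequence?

t(1) = 19,  t(2) = 48,  t(3) = 44,  t(4) = 30,  t(5) = 56,  t(6) = 50,  t(7) = 4,  t(8) = 57,  t(9) = 45,  t(10) = 1,  t(11) = 42,  t(12) = 35,  t(13) = 27,  t(14) = 3,  t(15) = 50.
Since t(15) = t(6) = 50, the sequence is eventually periodic: after a pre-period of length 5 it cycles with period 9.

9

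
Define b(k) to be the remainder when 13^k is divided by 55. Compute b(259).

b(0) = 1, b(1) = 13, b(2) = 4, b(3) = 52, b(4) = 16, b(5) = 43, b(6) = 9, b(7) = 7, b(8) = 36, b(9) = 28, b(10) = 34, b(11) = 2, b(12) = 26, b(13) = 8, b(14) = 49, b(15) = 32, b(16) = 31, b(17) = 18, b(18) = 14, b(19) = 17, b(20) = 1.
The sequence repeats with period 20.
(259 - 0) mod 20 = 19, so b(259) = b(19) = 17.

17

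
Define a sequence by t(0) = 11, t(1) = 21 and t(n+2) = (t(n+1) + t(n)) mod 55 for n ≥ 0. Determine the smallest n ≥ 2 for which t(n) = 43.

12

We have t(0) = 11,  t(1) = 21,  t(2) = 32,  t(3) = 53,  t(4) = 30,  t(5) = 28,  t(6) = 3,  t(7) = 31,  t(8) = 34,  t(9) = 10,  t(10) = 44,  t(11) = 54,  t(12) = 43,  t(13) = 42,  t(14) = 30,  t(15) = 17,  t(16) = 47,  t(17) = 9,  t(18) = 1,  t(19) = 10,  t(20) = 11,  t(21) = 21.
Since (t(20), t(21)) = (t(0), t(1)) = (11, 21) (two consecutive terms determine the rest), the sequence is periodic with period 20.
The value 43 first appears (with n ≥ 2) at t(12).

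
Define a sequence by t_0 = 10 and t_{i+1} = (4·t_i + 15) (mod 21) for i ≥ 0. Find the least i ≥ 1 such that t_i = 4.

We have t_0 = 10; t_1 = 13; t_2 = 4; t_3 = 10.
Since t_3 = t_0 = 10, the sequence is periodic with period 3.
The value 4 first appears (with i ≥ 1) at t_2.

2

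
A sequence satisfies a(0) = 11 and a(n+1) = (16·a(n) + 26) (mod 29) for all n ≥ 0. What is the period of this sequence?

7

Listing terms: a(0) = 11; a(1) = 28; a(2) = 10; a(3) = 12; a(4) = 15; a(5) = 5; a(6) = 19; a(7) = 11.
The sequence repeats with period 7.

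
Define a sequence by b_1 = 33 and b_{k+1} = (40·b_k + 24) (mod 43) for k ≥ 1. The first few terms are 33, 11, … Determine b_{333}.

Computing terms: b_1 = 33,  b_2 = 11,  b_3 = 34,  b_4 = 8,  b_5 = 0,  b_6 = 24,  b_7 = 38,  b_8 = 39,  b_9 = 36,  b_{10} = 2,  b_{11} = 18,  b_{12} = 13,  b_{13} = 28,  b_{14} = 26,  b_{15} = 32,  b_{16} = 14,  b_{17} = 25,  b_{18} = 35,  b_{19} = 5,  b_{20} = 9,  b_{21} = 40,  b_{22} = 33.
Since b_{22} = b_1 = 33, the sequence is periodic with period 21.
So b_{333} = b_{1 + ((333-1) mod 21)} = b_{18} = 35.

35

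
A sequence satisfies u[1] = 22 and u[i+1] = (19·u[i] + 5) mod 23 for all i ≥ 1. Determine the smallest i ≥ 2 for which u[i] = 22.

23

We have u[1] = 22; u[2] = 9; u[3] = 15; u[4] = 14; u[5] = 18; u[6] = 2; u[7] = 20; u[8] = 17; u[9] = 6; u[10] = 4; u[11] = 12; u[12] = 3; u[13] = 16; u[14] = 10; u[15] = 11; u[16] = 7; u[17] = 0; u[18] = 5; u[19] = 8; u[20] = 19; u[21] = 21; u[22] = 13; u[23] = 22.
The sequence repeats with period 22.
The value 22 next appears (with i ≥ 2) at u[23].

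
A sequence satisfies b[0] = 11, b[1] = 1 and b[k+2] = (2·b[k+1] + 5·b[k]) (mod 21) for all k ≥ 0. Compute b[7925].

3

b[0] = 11,  b[1] = 1,  b[2] = 15,  b[3] = 14,  b[4] = 19,  b[5] = 3,  b[6] = 17,  b[7] = 7,  b[8] = 15,  b[9] = 2,  b[10] = 16,  b[11] = 0,  b[12] = 17,  b[13] = 13,  b[14] = 6,  b[15] = 14,  b[16] = 16,  b[17] = 18,  b[18] = 11,  b[19] = 7,  b[20] = 6,  b[21] = 5,  b[22] = 19,  b[23] = 0,  b[24] = 11,  b[25] = 1.
The sequence repeats with period 24.
(7925 - 0) mod 24 = 5, so b[7925] = b[5] = 3.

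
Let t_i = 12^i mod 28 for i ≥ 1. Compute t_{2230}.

We have t_1 = 12, t_2 = 4, t_3 = 20, t_4 = 16, t_5 = 24, t_6 = 8, t_7 = 12.
Since t_7 = t_1 = 12, the sequence is periodic with period 6.
So t_{2230} = t_{1 + ((2230-1) mod 6)} = t_4 = 16.

16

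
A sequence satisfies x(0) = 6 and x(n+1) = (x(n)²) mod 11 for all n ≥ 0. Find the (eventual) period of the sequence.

4

We have x(0) = 6; x(1) = 3; x(2) = 9; x(3) = 4; x(4) = 5; x(5) = 3.
Since x(5) = x(1) = 3, the sequence is eventually periodic: after a pre-period of length 1 it cycles with period 4.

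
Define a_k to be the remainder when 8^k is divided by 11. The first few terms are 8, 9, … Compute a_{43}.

6

Listing terms: a_1 = 8, a_2 = 9, a_3 = 6, a_4 = 4, a_5 = 10, a_6 = 3, a_7 = 2, a_8 = 5, a_9 = 7, a_{10} = 1, a_{11} = 8.
Since a_{11} = a_1 = 8, the sequence is periodic with period 10.
So a_{43} = a_{1 + ((43-1) mod 10)} = a_3 = 6.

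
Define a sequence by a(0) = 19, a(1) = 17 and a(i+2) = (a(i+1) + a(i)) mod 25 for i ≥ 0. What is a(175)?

Computing terms: a(0) = 19; a(1) = 17; a(2) = 11; a(3) = 3; a(4) = 14; a(5) = 17; a(6) = 6; a(7) = 23; a(8) = 4; a(9) = 2; a(10) = 6; a(11) = 8; a(12) = 14; a(13) = 22; a(14) = 11; a(15) = 8; a(16) = 19; a(17) = 2; a(18) = 21; a(19) = 23; a(20) = 19; a(21) = 17.
Since (a(20), a(21)) = (a(0), a(1)) = (19, 17) (two consecutive terms determine the rest), the sequence is periodic with period 20.
(175 - 0) mod 20 = 15, so a(175) = a(15) = 8.

8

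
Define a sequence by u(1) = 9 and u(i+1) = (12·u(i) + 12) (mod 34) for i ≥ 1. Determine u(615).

16

We have u(1) = 9, u(2) = 18, u(3) = 24, u(4) = 28, u(5) = 8, u(6) = 6, u(7) = 16, u(8) = 0, u(9) = 12, u(10) = 20, u(11) = 14, u(12) = 10, u(13) = 30, u(14) = 32, u(15) = 22, u(16) = 4, u(17) = 26, u(18) = 18.
Since u(18) = u(2) = 18, the sequence is eventually periodic: after a pre-period of length 1 it cycles with period 16.
For i ≥ 2, u(i) depends only on (i - 2) mod 16. (615 - 2) mod 16 = 5, so u(615) = u(7) = 16.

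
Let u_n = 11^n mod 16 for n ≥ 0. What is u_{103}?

3

We have u_0 = 1,  u_1 = 11,  u_2 = 9,  u_3 = 3,  u_4 = 1.
Since u_4 = u_0 = 1, the sequence is periodic with period 4.
(103 - 0) mod 4 = 3, so u_{103} = u_3 = 3.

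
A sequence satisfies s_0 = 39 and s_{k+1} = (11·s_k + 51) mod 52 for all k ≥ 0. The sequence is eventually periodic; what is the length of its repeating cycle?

12

We have s_0 = 39,  s_1 = 12,  s_2 = 27,  s_3 = 36,  s_4 = 31,  s_5 = 28,  s_6 = 47,  s_7 = 48,  s_8 = 7,  s_9 = 24,  s_{10} = 3,  s_{11} = 32,  s_{12} = 39.
Since s_{12} = s_0 = 39, the sequence is periodic with period 12.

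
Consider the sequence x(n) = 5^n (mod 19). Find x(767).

We have x(1) = 5; x(2) = 6; x(3) = 11; x(4) = 17; x(5) = 9; x(6) = 7; x(7) = 16; x(8) = 4; x(9) = 1; x(10) = 5.
The sequence repeats with period 9.
(767 - 1) mod 9 = 1, so x(767) = x(2) = 6.

6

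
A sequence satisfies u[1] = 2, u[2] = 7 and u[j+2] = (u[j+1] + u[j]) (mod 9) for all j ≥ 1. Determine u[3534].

5

We have u[1] = 2; u[2] = 7; u[3] = 0; u[4] = 7; u[5] = 7; u[6] = 5; u[7] = 3; u[8] = 8; u[9] = 2; u[10] = 1; u[11] = 3; u[12] = 4; u[13] = 7; u[14] = 2; u[15] = 0; u[16] = 2; u[17] = 2; u[18] = 4; u[19] = 6; u[20] = 1; u[21] = 7; u[22] = 8; u[23] = 6; u[24] = 5; u[25] = 2; u[26] = 7.
Since (u[25], u[26]) = (u[1], u[2]) = (2, 7) (two consecutive terms determine the rest), the sequence is periodic with period 24.
So u[3534] = u[1 + ((3534-1) mod 24)] = u[6] = 5.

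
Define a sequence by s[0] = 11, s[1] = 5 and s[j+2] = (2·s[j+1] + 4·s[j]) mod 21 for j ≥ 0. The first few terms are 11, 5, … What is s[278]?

Listing terms: s[0] = 11,  s[1] = 5,  s[2] = 12,  s[3] = 2,  s[4] = 10,  s[5] = 7,  s[6] = 12,  s[7] = 10,  s[8] = 5,  s[9] = 8,  s[10] = 15,  s[11] = 20,  s[12] = 16,  s[13] = 7,  s[14] = 15,  s[15] = 16,  s[16] = 8,  s[17] = 17,  s[18] = 3,  s[19] = 11,  s[20] = 13,  s[21] = 7,  s[22] = 3,  s[23] = 13,  s[24] = 17,  s[25] = 2,  s[26] = 9,  s[27] = 5,  s[28] = 4,  s[29] = 7,  s[30] = 9,  s[31] = 4,  s[32] = 2,  s[33] = 20,  s[34] = 6,  s[35] = 8,  s[36] = 19,  s[37] = 7,  s[38] = 6,  s[39] = 19,  s[40] = 20,  s[41] = 11,  s[42] = 18,  s[43] = 17,  s[44] = 1,  s[45] = 7,  s[46] = 18,  s[47] = 1,  s[48] = 11,  s[49] = 5.
Since (s[48], s[49]) = (s[0], s[1]) = (11, 5) (two consecutive terms determine the rest), the sequence is periodic with period 48.
So s[278] = s[0 + ((278-0) mod 48)] = s[38] = 6.

6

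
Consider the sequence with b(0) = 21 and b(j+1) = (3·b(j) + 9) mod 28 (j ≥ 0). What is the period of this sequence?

Computing terms: b(0) = 21,  b(1) = 16,  b(2) = 1,  b(3) = 12,  b(4) = 17,  b(5) = 4,  b(6) = 21.
The sequence repeats with period 6.

6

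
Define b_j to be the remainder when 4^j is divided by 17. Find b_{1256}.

1

We have b_0 = 1,  b_1 = 4,  b_2 = 16,  b_3 = 13,  b_4 = 1.
The sequence repeats with period 4.
So b_{1256} = b_{0 + ((1256-0) mod 4)} = b_0 = 1.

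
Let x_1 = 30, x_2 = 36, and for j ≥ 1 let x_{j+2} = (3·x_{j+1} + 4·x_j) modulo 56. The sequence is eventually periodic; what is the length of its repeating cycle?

Computing terms: x_1 = 30,  x_2 = 36,  x_3 = 4,  x_4 = 44,  x_5 = 36,  x_6 = 4.
Since (x_5, x_6) = (x_2, x_3) = (36, 4) (two consecutive terms determine the rest), the sequence is eventually periodic: after a pre-period of length 1 it cycles with period 3.

3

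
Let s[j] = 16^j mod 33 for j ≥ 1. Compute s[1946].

We have s[1] = 16, s[2] = 25, s[3] = 4, s[4] = 31, s[5] = 1, s[6] = 16.
The sequence repeats with period 5.
So s[1946] = s[1 + ((1946-1) mod 5)] = s[1] = 16.

16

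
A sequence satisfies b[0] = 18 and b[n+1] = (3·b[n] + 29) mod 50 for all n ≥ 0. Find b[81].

33

b[0] = 18,  b[1] = 33,  b[2] = 28,  b[3] = 13,  b[4] = 18.
The sequence repeats with period 4.
(81 - 0) mod 4 = 1, so b[81] = b[1] = 33.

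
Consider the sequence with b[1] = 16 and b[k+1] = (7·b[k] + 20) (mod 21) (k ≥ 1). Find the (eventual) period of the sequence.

3

b[1] = 16,  b[2] = 6,  b[3] = 20,  b[4] = 13,  b[5] = 6.
Since b[5] = b[2] = 6, the sequence is eventually periodic: after a pre-period of length 1 it cycles with period 3.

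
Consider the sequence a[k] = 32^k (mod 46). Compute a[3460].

26

We have a[0] = 1,  a[1] = 32,  a[2] = 12,  a[3] = 16,  a[4] = 6,  a[5] = 8,  a[6] = 26,  a[7] = 4,  a[8] = 36,  a[9] = 2,  a[10] = 18,  a[11] = 24,  a[12] = 32.
Since a[12] = a[1] = 32, the sequence is eventually periodic: after a pre-period of length 1 it cycles with period 11.
For k ≥ 1, a[k] depends only on (k - 1) mod 11. (3460 - 1) mod 11 = 5, so a[3460] = a[6] = 26.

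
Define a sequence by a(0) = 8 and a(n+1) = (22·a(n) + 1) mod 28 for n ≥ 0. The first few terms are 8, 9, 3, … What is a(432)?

27

a(0) = 8; a(1) = 9; a(2) = 3; a(3) = 11; a(4) = 19; a(5) = 27; a(6) = 7; a(7) = 15; a(8) = 23; a(9) = 3.
Since a(9) = a(2) = 3, the sequence is eventually periodic: after a pre-period of length 2 it cycles with period 7.
For n ≥ 2, a(n) depends only on (n - 2) mod 7. (432 - 2) mod 7 = 3, so a(432) = a(5) = 27.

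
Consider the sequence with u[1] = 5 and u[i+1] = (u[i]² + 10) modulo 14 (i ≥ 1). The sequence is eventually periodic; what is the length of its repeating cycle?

3

Computing terms: u[1] = 5,  u[2] = 7,  u[3] = 3,  u[4] = 5.
The sequence repeats with period 3.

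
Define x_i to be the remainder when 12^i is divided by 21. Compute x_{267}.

Computing terms: x_1 = 12, x_2 = 18, x_3 = 6, x_4 = 9, x_5 = 3, x_6 = 15, x_7 = 12.
Since x_7 = x_1 = 12, the sequence is periodic with period 6.
(267 - 1) mod 6 = 2, so x_{267} = x_3 = 6.

6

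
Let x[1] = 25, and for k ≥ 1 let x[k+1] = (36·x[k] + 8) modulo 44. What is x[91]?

Listing terms: x[1] = 25; x[2] = 28; x[3] = 4; x[4] = 20; x[5] = 24; x[6] = 36; x[7] = 28.
Since x[7] = x[2] = 28, the sequence is eventually periodic: after a pre-period of length 1 it cycles with period 5.
For k ≥ 2, x[k] depends only on (k - 2) mod 5. (91 - 2) mod 5 = 4, so x[91] = x[6] = 36.

36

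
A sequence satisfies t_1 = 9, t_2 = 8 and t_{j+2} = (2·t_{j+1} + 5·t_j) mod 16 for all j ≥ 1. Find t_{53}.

5

t_1 = 9, t_2 = 8, t_3 = 13, t_4 = 2, t_5 = 5, t_6 = 4, t_7 = 1, t_8 = 6, t_9 = 1, t_{10} = 0, t_{11} = 5, t_{12} = 10, t_{13} = 13, t_{14} = 12, t_{15} = 9, t_{16} = 14, t_{17} = 9, t_{18} = 8.
The sequence repeats with period 16.
(53 - 1) mod 16 = 4, so t_{53} = t_5 = 5.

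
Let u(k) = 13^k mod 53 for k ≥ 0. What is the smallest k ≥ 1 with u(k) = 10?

2

Computing terms: u(0) = 1; u(1) = 13; u(2) = 10; u(3) = 24; u(4) = 47; u(5) = 28; u(6) = 46; u(7) = 15; u(8) = 36; u(9) = 44; u(10) = 42; u(11) = 16; u(12) = 49; u(13) = 1.
Since u(13) = u(0) = 1, the sequence is periodic with period 13.
The value 10 first appears (with k ≥ 1) at u(2).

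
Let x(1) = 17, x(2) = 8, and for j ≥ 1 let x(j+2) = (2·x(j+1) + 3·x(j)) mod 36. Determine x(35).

31

We have x(1) = 17; x(2) = 8; x(3) = 31; x(4) = 14; x(5) = 13; x(6) = 32; x(7) = 31; x(8) = 14.
Since (x(7), x(8)) = (x(3), x(4)) = (31, 14) (two consecutive terms determine the rest), the sequence is eventually periodic: after a pre-period of length 2 it cycles with period 4.
For j ≥ 3, x(j) depends only on (j - 3) mod 4. (35 - 3) mod 4 = 0, so x(35) = x(3) = 31.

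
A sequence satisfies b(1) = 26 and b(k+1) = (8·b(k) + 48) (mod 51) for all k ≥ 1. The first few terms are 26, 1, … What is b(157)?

b(1) = 26; b(2) = 1; b(3) = 5; b(4) = 37; b(5) = 38; b(6) = 46; b(7) = 8; b(8) = 10; b(9) = 26.
Since b(9) = b(1) = 26, the sequence is periodic with period 8.
So b(157) = b(1 + ((157-1) mod 8)) = b(5) = 38.

38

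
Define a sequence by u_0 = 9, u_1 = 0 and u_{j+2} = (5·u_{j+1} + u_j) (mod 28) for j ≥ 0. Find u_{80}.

Computing terms: u_0 = 9, u_1 = 0, u_2 = 9, u_3 = 17, u_4 = 10, u_5 = 11, u_6 = 9, u_7 = 0.
The sequence repeats with period 6.
(80 - 0) mod 6 = 2, so u_{80} = u_2 = 9.

9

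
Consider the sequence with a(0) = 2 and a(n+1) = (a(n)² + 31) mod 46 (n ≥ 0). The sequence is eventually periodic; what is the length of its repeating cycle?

10

We have a(0) = 2,  a(1) = 35,  a(2) = 14,  a(3) = 43,  a(4) = 40,  a(5) = 21,  a(6) = 12,  a(7) = 37,  a(8) = 20,  a(9) = 17,  a(10) = 44,  a(11) = 35.
Since a(11) = a(1) = 35, the sequence is eventually periodic: after a pre-period of length 1 it cycles with period 10.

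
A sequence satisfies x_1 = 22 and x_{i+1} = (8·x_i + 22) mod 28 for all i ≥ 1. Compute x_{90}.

6

We have x_1 = 22, x_2 = 2, x_3 = 10, x_4 = 18, x_5 = 26, x_6 = 6, x_7 = 14, x_8 = 22.
Since x_8 = x_1 = 22, the sequence is periodic with period 7.
(90 - 1) mod 7 = 5, so x_{90} = x_6 = 6.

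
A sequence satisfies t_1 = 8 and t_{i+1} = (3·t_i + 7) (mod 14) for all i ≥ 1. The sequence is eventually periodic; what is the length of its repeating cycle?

t_1 = 8, t_2 = 3, t_3 = 2, t_4 = 13, t_5 = 4, t_6 = 5, t_7 = 8.
The sequence repeats with period 6.

6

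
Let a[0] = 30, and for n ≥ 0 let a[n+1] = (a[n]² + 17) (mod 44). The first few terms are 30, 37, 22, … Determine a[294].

a[0] = 30; a[1] = 37; a[2] = 22; a[3] = 17; a[4] = 42; a[5] = 21; a[6] = 18; a[7] = 33; a[8] = 6; a[9] = 9; a[10] = 10; a[11] = 29; a[12] = 22.
Since a[12] = a[2] = 22, the sequence is eventually periodic: after a pre-period of length 2 it cycles with period 10.
For n ≥ 2, a[n] depends only on (n - 2) mod 10. (294 - 2) mod 10 = 2, so a[294] = a[4] = 42.

42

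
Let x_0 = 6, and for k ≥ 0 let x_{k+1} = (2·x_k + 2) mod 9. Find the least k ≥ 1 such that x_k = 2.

Computing terms: x_0 = 6; x_1 = 5; x_2 = 3; x_3 = 8; x_4 = 0; x_5 = 2; x_6 = 6.
Since x_6 = x_0 = 6, the sequence is periodic with period 6.
The value 2 first appears (with k ≥ 1) at x_5.

5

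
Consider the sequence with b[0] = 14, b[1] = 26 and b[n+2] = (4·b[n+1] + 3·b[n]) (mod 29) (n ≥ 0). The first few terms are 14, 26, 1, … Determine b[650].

b[0] = 14; b[1] = 26; b[2] = 1; b[3] = 24; b[4] = 12; b[5] = 4; b[6] = 23; b[7] = 17; b[8] = 21; b[9] = 19; b[10] = 23; b[11] = 4; b[12] = 27; b[13] = 4; b[14] = 10; b[15] = 23; b[16] = 6; b[17] = 6; b[18] = 13; b[19] = 12; b[20] = 0; b[21] = 7; b[22] = 28; b[23] = 17; b[24] = 7; b[25] = 21; b[26] = 18; b[27] = 19; b[28] = 14; b[29] = 26.
Since (b[28], b[29]) = (b[0], b[1]) = (14, 26) (two consecutive terms determine the rest), the sequence is periodic with period 28.
So b[650] = b[0 + ((650-0) mod 28)] = b[6] = 23.

23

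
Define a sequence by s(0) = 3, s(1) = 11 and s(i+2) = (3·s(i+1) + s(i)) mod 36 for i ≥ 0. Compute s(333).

We have s(0) = 3; s(1) = 11; s(2) = 0; s(3) = 11; s(4) = 33; s(5) = 2; s(6) = 3; s(7) = 11.
The sequence repeats with period 6.
So s(333) = s(0 + ((333-0) mod 6)) = s(3) = 11.

11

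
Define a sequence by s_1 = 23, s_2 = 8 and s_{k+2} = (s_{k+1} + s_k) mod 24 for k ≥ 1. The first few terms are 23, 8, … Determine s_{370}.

11

Listing terms: s_1 = 23,  s_2 = 8,  s_3 = 7,  s_4 = 15,  s_5 = 22,  s_6 = 13,  s_7 = 11,  s_8 = 0,  s_9 = 11,  s_{10} = 11,  s_{11} = 22,  s_{12} = 9,  s_{13} = 7,  s_{14} = 16,  s_{15} = 23,  s_{16} = 15,  s_{17} = 14,  s_{18} = 5,  s_{19} = 19,  s_{20} = 0,  s_{21} = 19,  s_{22} = 19,  s_{23} = 14,  s_{24} = 9,  s_{25} = 23,  s_{26} = 8.
The sequence repeats with period 24.
(370 - 1) mod 24 = 9, so s_{370} = s_{10} = 11.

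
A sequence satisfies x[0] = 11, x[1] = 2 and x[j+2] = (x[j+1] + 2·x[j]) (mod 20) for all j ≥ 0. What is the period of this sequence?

4

Computing terms: x[0] = 11, x[1] = 2, x[2] = 4, x[3] = 8, x[4] = 16, x[5] = 12, x[6] = 4, x[7] = 8.
Since (x[6], x[7]) = (x[2], x[3]) = (4, 8) (two consecutive terms determine the rest), the sequence is eventually periodic: after a pre-period of length 2 it cycles with period 4.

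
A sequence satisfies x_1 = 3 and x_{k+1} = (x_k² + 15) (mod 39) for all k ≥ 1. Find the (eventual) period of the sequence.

4

Computing terms: x_1 = 3, x_2 = 24, x_3 = 6, x_4 = 12, x_5 = 3.
The sequence repeats with period 4.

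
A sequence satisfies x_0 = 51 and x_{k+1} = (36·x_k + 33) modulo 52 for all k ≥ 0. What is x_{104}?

29

Listing terms: x_0 = 51,  x_1 = 49,  x_2 = 29,  x_3 = 37,  x_4 = 13,  x_5 = 33,  x_6 = 25,  x_7 = 49.
Since x_7 = x_1 = 49, the sequence is eventually periodic: after a pre-period of length 1 it cycles with period 6.
For k ≥ 1, x_k depends only on (k - 1) mod 6. (104 - 1) mod 6 = 1, so x_{104} = x_2 = 29.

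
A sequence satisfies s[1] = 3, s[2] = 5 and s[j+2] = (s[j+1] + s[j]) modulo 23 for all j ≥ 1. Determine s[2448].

2

We have s[1] = 3, s[2] = 5, s[3] = 8, s[4] = 13, s[5] = 21, s[6] = 11, s[7] = 9, s[8] = 20, s[9] = 6, s[10] = 3, s[11] = 9, s[12] = 12, s[13] = 21, s[14] = 10, s[15] = 8, s[16] = 18, s[17] = 3, s[18] = 21, s[19] = 1, s[20] = 22, s[21] = 0, s[22] = 22, s[23] = 22, s[24] = 21, s[25] = 20, s[26] = 18, s[27] = 15, s[28] = 10, s[29] = 2, s[30] = 12, s[31] = 14, s[32] = 3, s[33] = 17, s[34] = 20, s[35] = 14, s[36] = 11, s[37] = 2, s[38] = 13, s[39] = 15, s[40] = 5, s[41] = 20, s[42] = 2, s[43] = 22, s[44] = 1, s[45] = 0, s[46] = 1, s[47] = 1, s[48] = 2, s[49] = 3, s[50] = 5.
Since (s[49], s[50]) = (s[1], s[2]) = (3, 5) (two consecutive terms determine the rest), the sequence is periodic with period 48.
So s[2448] = s[1 + ((2448-1) mod 48)] = s[48] = 2.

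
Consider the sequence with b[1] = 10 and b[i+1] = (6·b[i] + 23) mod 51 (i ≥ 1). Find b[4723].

11

Computing terms: b[1] = 10,  b[2] = 32,  b[3] = 11,  b[4] = 38,  b[5] = 47,  b[6] = 50,  b[7] = 17,  b[8] = 23,  b[9] = 8,  b[10] = 20,  b[11] = 41,  b[12] = 14,  b[13] = 5,  b[14] = 2,  b[15] = 35,  b[16] = 29,  b[17] = 44,  b[18] = 32.
Since b[18] = b[2] = 32, the sequence is eventually periodic: after a pre-period of length 1 it cycles with period 16.
For i ≥ 2, b[i] depends only on (i - 2) mod 16. (4723 - 2) mod 16 = 1, so b[4723] = b[3] = 11.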